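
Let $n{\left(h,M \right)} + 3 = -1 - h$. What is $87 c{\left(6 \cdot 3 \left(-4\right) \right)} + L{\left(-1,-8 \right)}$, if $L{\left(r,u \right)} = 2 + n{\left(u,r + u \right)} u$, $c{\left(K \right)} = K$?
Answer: $-6294$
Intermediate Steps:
$n{\left(h,M \right)} = -4 - h$ ($n{\left(h,M \right)} = -3 - \left(1 + h\right) = -4 - h$)
$L{\left(r,u \right)} = 2 + u \left(-4 - u\right)$ ($L{\left(r,u \right)} = 2 + \left(-4 - u\right) u = 2 + u \left(-4 - u\right)$)
$87 c{\left(6 \cdot 3 \left(-4\right) \right)} + L{\left(-1,-8 \right)} = 87 \cdot 6 \cdot 3 \left(-4\right) + \left(2 - - 8 \left(4 - 8\right)\right) = 87 \cdot 18 \left(-4\right) + \left(2 - \left(-8\right) \left(-4\right)\right) = 87 \left(-72\right) + \left(2 - 32\right) = -6264 - 30 = -6294$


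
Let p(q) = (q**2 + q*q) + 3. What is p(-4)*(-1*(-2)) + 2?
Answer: 72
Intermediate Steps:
p(q) = 3 + 2*q**2 (p(q) = (q**2 + q**2) + 3 = 2*q**2 + 3 = 3 + 2*q**2)
p(-4)*(-1*(-2)) + 2 = (3 + 2*(-4)**2)*(-1*(-2)) + 2 = (3 + 2*16)*2 + 2 = (3 + 32)*2 + 2 = 35*2 + 2 = 70 + 2 = 72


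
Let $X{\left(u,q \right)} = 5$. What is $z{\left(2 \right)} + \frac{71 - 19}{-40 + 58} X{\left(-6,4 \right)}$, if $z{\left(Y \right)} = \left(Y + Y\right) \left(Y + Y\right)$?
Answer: $\frac{274}{9} \approx 30.444$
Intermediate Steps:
$z{\left(Y \right)} = 4 Y^{2}$ ($z{\left(Y \right)} = 2 Y 2 Y = 4 Y^{2}$)
$z{\left(2 \right)} + \frac{71 - 19}{-40 + 58} X{\left(-6,4 \right)} = 4 \cdot 2^{2} + \frac{71 - 19}{-40 + 58} \cdot 5 = 4 \cdot 4 + \frac{52}{18} \cdot 5 = 16 + 52 \cdot \frac{1}{18} \cdot 5 = 16 + \frac{26}{9} \cdot 5 = 16 + \frac{130}{9} = \frac{274}{9}$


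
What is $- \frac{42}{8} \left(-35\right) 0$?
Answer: $0$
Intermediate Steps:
$- \frac{42}{8} \left(-35\right) 0 = \left(-42\right) \frac{1}{8} \left(-35\right) 0 = \left(- \frac{21}{4}\right) \left(-35\right) 0 = \frac{735}{4} \cdot 0 = 0$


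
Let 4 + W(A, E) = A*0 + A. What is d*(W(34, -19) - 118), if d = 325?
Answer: -28600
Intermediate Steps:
W(A, E) = -4 + A (W(A, E) = -4 + (A*0 + A) = -4 + (0 + A) = -4 + A)
d*(W(34, -19) - 118) = 325*((-4 + 34) - 118) = 325*(30 - 118) = 325*(-88) = -28600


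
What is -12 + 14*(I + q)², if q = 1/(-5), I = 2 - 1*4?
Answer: 1394/25 ≈ 55.760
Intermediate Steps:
I = -2 (I = 2 - 4 = -2)
q = -⅕ ≈ -0.20000
-12 + 14*(I + q)² = -12 + 14*(-2 - ⅕)² = -12 + 14*(-11/5)² = -12 + 14*(121/25) = -12 + 1694/25 = 1394/25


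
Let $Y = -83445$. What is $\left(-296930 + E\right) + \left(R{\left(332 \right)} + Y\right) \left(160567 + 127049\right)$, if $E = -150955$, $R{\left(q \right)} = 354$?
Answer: $-23898748941$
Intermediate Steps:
$\left(-296930 + E\right) + \left(R{\left(332 \right)} + Y\right) \left(160567 + 127049\right) = \left(-296930 - 150955\right) + \left(354 - 83445\right) \left(160567 + 127049\right) = -447885 - 23898301056 = -23898748941$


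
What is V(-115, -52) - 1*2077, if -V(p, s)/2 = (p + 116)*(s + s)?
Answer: -1869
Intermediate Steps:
V(p, s) = -4*s*(116 + p) (V(p, s) = -2*(p + 116)*(s + s) = -2*(116 + p)*2*s = -4*s*(116 + p))
V(-115, -52) - 1*2077 = -4*(-52)*(116 - 115) - 1*2077 = -4*(-52)*1 - 2077 = 208 - 2077 = -1869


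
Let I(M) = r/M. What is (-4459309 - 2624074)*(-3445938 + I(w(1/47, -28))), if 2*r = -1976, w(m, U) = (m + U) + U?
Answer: 64219483419583286/2631 ≈ 2.4409e+13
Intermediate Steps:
w(m, U) = m + 2*U (w(m, U) = (U + m) + U = m + 2*U)
r = -988 (r = (1/2)*(-1976) = -988)
I(M) = -988/M
(-4459309 - 2624074)*(-3445938 + I(w(1/47, -28))) = (-4459309 - 2624074)*(-3445938 - 988/(1/47 + 2*(-28))) = -7083383*(-3445938 - 988/(1/47 - 56)) = -7083383*(-3445938 - 988/(-2631/47)) = -7083383*(-3445938 - 988*(-47/2631)) = -7083383*(-3445938 + 46436/2631) = -7083383*(-9066216442/2631) = 64219483419583286/2631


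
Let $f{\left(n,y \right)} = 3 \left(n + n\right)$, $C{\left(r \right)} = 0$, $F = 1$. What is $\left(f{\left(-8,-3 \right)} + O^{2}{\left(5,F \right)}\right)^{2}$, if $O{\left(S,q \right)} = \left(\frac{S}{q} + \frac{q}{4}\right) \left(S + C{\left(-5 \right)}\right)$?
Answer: $\frac{105206049}{256} \approx 4.1096 \cdot 10^{5}$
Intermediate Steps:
$O{\left(S,q \right)} = S \left(\frac{q}{4} + \frac{S}{q}\right)$ ($O{\left(S,q \right)} = \left(\frac{S}{q} + \frac{q}{4}\right) \left(S + 0\right) = \left(\frac{S}{q} + q \frac{1}{4}\right) S = \left(\frac{S}{q} + \frac{q}{4}\right) S = \left(\frac{q}{4} + \frac{S}{q}\right) S = S \left(\frac{q}{4} + \frac{S}{q}\right)$)
$f{\left(n,y \right)} = 6 n$ ($f{\left(n,y \right)} = 3 \cdot 2 n = 6 n$)
$\left(f{\left(-8,-3 \right)} + O^{2}{\left(5,F \right)}\right)^{2} = \left(6 \left(-8\right) + \left(\frac{5^{2}}{1} + \frac{1}{4} \cdot 5 \cdot 1\right)^{2}\right)^{2} = \left(-48 + \left(25 \cdot 1 + \frac{5}{4}\right)^{2}\right)^{2} = \left(-48 + \left(25 + \frac{5}{4}\right)^{2}\right)^{2} = \left(-48 + \left(\frac{105}{4}\right)^{2}\right)^{2} = \left(-48 + \frac{11025}{16}\right)^{2} = \left(\frac{10257}{16}\right)^{2} = \frac{105206049}{256}$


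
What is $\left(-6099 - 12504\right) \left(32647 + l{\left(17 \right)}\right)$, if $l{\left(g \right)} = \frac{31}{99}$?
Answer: $- \frac{6680717628}{11} \approx -6.0734 \cdot 10^{8}$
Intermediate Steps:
$l{\left(g \right)} = \frac{31}{99}$ ($l{\left(g \right)} = 31 \cdot \frac{1}{99} = \frac{31}{99}$)
$\left(-6099 - 12504\right) \left(32647 + l{\left(17 \right)}\right) = \left(-6099 - 12504\right) \left(32647 + \frac{31}{99}\right) = \left(-18603\right) \frac{3232084}{99} = - \frac{6680717628}{11}$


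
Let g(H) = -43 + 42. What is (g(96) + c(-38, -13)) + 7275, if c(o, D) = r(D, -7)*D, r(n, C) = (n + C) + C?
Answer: 7625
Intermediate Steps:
g(H) = -1
r(n, C) = n + 2*C (r(n, C) = (C + n) + C = n + 2*C)
c(o, D) = D*(-14 + D) (c(o, D) = (D + 2*(-7))*D = (D - 14)*D = (-14 + D)*D = D*(-14 + D))
(g(96) + c(-38, -13)) + 7275 = (-1 - 13*(-14 - 13)) + 7275 = (-1 - 13*(-27)) + 7275 = (-1 + 351) + 7275 = 350 + 7275 = 7625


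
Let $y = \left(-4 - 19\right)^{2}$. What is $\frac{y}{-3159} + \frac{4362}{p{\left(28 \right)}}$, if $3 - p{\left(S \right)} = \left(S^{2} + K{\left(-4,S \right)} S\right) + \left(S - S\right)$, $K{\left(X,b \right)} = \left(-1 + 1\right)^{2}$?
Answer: $- \frac{14192707}{2467179} \approx -5.7526$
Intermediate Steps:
$y = 529$ ($y = \left(-23\right)^{2} = 529$)
$K{\left(X,b \right)} = 0$ ($K{\left(X,b \right)} = 0^{2} = 0$)
$p{\left(S \right)} = 3 - S^{2}$ ($p{\left(S \right)} = 3 - \left(\left(S^{2} + 0 S\right) + \left(S - S\right)\right) = 3 - \left(\left(S^{2} + 0\right) + 0\right) = 3 - \left(S^{2} + 0\right) = 3 - S^{2}$)
$\frac{y}{-3159} + \frac{4362}{p{\left(28 \right)}} = \frac{529}{-3159} + \frac{4362}{3 - 28^{2}} = 529 \left(- \frac{1}{3159}\right) + \frac{4362}{3 - 784} = - \frac{529}{3159} + \frac{4362}{3 - 784} = - \frac{529}{3159} + \frac{4362}{-781} = - \frac{529}{3159} + 4362 \left(- \frac{1}{781}\right) = - \frac{529}{3159} - \frac{4362}{781} = - \frac{14192707}{2467179}$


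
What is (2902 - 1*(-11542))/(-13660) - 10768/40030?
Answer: -3626421/2734049 ≈ -1.3264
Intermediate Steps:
(2902 - 1*(-11542))/(-13660) - 10768/40030 = (2902 + 11542)*(-1/13660) - 10768*1/40030 = 14444*(-1/13660) - 5384/20015 = -3611/3415 - 5384/20015 = -3626421/2734049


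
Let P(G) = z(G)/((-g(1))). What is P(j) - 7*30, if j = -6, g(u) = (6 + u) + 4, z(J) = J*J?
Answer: -2346/11 ≈ -213.27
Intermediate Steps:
z(J) = J**2
g(u) = 10 + u
P(G) = -G**2/11 (P(G) = G**2/((-(10 + 1))) = G**2/((-1*11)) = G**2/(-11) = G**2*(-1/11) = -G**2/11)
P(j) - 7*30 = -1/11*(-6)**2 - 7*30 = -1/11*36 - 210 = -36/11 - 210 = -2346/11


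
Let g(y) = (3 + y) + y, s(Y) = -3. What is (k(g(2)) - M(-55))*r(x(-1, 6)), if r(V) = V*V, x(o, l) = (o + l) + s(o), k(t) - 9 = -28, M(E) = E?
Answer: 144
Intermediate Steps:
g(y) = 3 + 2*y
k(t) = -19 (k(t) = 9 - 28 = -19)
x(o, l) = -3 + l + o (x(o, l) = (o + l) - 3 = (l + o) - 3 = -3 + l + o)
r(V) = V**2
(k(g(2)) - M(-55))*r(x(-1, 6)) = (-19 - 1*(-55))*(-3 + 6 - 1)**2 = (-19 + 55)*2**2 = 36*4 = 144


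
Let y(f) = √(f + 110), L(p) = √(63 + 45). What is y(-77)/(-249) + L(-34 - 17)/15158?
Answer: -√33/249 + 3*√3/7579 ≈ -0.022385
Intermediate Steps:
L(p) = 6*√3 (L(p) = √108 = 6*√3)
y(f) = √(110 + f)
y(-77)/(-249) + L(-34 - 17)/15158 = √(110 - 77)/(-249) + (6*√3)/15158 = √33*(-1/249) + (6*√3)*(1/15158) = -√33/249 + 3*√3/7579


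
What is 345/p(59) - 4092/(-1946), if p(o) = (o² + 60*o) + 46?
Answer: 14794767/6876191 ≈ 2.1516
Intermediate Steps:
p(o) = 46 + o² + 60*o
345/p(59) - 4092/(-1946) = 345/(46 + 59² + 60*59) - 4092/(-1946) = 345/(46 + 3481 + 3540) - 4092*(-1/1946) = 345/7067 + 2046/973 = 14794767/6876191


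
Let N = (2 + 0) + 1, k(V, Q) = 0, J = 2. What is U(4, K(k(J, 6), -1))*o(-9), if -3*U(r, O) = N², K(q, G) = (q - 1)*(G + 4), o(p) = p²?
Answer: -243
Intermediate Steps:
N = 3 (N = 2 + 1 = 3)
K(q, G) = (-1 + q)*(4 + G)
U(r, O) = -3 (U(r, O) = -⅓*3² = -⅓*9 = -3)
U(4, K(k(J, 6), -1))*o(-9) = -3*(-9)² = -3*81 = -243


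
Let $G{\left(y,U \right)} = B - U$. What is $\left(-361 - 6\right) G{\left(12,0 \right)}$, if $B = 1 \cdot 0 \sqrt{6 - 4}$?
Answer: $0$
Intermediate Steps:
$B = 0$ ($B = 0 \sqrt{2} = 0$)
$G{\left(y,U \right)} = - U$ ($G{\left(y,U \right)} = 0 - U = - U$)
$\left(-361 - 6\right) G{\left(12,0 \right)} = \left(-361 - 6\right) \left(\left(-1\right) 0\right) = \left(-367\right) 0 = 0$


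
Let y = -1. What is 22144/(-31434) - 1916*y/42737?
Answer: -443070292/671697429 ≈ -0.65963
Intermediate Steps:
22144/(-31434) - 1916*y/42737 = 22144/(-31434) - 1916*(-1)/42737 = 22144*(-1/31434) + 1916*(1/42737) = -11072/15717 + 1916/42737 = -443070292/671697429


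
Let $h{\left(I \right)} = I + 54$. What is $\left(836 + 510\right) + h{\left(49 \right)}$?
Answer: $1449$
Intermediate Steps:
$h{\left(I \right)} = 54 + I$
$\left(836 + 510\right) + h{\left(49 \right)} = \left(836 + 510\right) + \left(54 + 49\right) = 1346 + 103 = 1449$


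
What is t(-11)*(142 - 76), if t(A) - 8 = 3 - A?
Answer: 1452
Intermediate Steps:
t(A) = 11 - A (t(A) = 8 + (3 - A) = 11 - A)
t(-11)*(142 - 76) = (11 - 1*(-11))*(142 - 76) = (11 + 11)*66 = 22*66 = 1452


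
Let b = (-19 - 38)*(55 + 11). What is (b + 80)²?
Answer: 13557124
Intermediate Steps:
b = -3762 (b = -57*66 = -3762)
(b + 80)² = (-3762 + 80)² = (-3682)² = 13557124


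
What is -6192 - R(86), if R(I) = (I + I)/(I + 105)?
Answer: -1182844/191 ≈ -6192.9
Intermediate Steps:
R(I) = 2*I/(105 + I) (R(I) = (2*I)/(105 + I) = 2*I/(105 + I))
-6192 - R(86) = -6192 - 2*86/(105 + 86) = -6192 - 2*86/191 = -6192 - 1*172/191 = -6192 - 172/191 = -1182844/191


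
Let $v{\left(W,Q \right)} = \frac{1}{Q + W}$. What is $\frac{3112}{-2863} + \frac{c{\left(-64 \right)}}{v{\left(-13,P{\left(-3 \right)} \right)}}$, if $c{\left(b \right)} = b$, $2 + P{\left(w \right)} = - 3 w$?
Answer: $\frac{1096280}{2863} \approx 382.91$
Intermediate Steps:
$P{\left(w \right)} = -2 - 3 w$
$\frac{3112}{-2863} + \frac{c{\left(-64 \right)}}{v{\left(-13,P{\left(-3 \right)} \right)}} = \frac{3112}{-2863} - \frac{64}{\frac{1}{\left(-2 - -9\right) - 13}} = 3112 \left(- \frac{1}{2863}\right) - \frac{64}{\frac{1}{\left(-2 + 9\right) - 13}} = - \frac{3112}{2863} - \frac{64}{\frac{1}{7 - 13}} = - \frac{3112}{2863} - \frac{64}{\frac{1}{-6}} = - \frac{3112}{2863} - \frac{64}{- \frac{1}{6}} = - \frac{3112}{2863} - -384 = - \frac{3112}{2863} + 384 = \frac{1096280}{2863}$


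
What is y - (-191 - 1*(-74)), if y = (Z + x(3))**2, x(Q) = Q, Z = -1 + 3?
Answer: 142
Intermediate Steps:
Z = 2
y = 25 (y = (2 + 3)**2 = 5**2 = 25)
y - (-191 - 1*(-74)) = 25 - (-191 - 1*(-74)) = 25 - (-191 + 74) = 25 - 1*(-117) = 25 + 117 = 142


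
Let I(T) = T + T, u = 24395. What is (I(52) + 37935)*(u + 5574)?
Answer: 1139990791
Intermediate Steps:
I(T) = 2*T
(I(52) + 37935)*(u + 5574) = (2*52 + 37935)*(24395 + 5574) = (104 + 37935)*29969 = 38039*29969 = 1139990791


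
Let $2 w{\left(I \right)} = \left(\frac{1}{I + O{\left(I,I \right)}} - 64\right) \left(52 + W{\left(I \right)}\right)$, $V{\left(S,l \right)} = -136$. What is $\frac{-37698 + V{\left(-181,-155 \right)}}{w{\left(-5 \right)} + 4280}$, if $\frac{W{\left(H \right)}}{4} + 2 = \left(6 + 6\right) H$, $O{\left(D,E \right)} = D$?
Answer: $- \frac{189170}{52809} \approx -3.5822$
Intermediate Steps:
$W{\left(H \right)} = -8 + 48 H$ ($W{\left(H \right)} = -8 + 4 \left(6 + 6\right) H = -8 + 4 \cdot 12 H = -8 + 48 H$)
$w{\left(I \right)} = \frac{\left(-64 + \frac{1}{2 I}\right) \left(44 + 48 I\right)}{2}$ ($w{\left(I \right)} = \frac{\left(\frac{1}{I + I} - 64\right) \left(52 + \left(-8 + 48 I\right)\right)}{2} = \frac{\left(\frac{1}{2 I} - 64\right) \left(44 + 48 I\right)}{2} = \frac{\left(-64 + \frac{1}{2 I}\right) \left(44 + 48 I\right)}{2}$)
$\frac{-37698 + V{\left(-181,-155 \right)}}{w{\left(-5 \right)} + 4280} = \frac{-37698 - 136}{\left(-1396 - -7680 + \frac{11}{-5}\right) + 4280} = - \frac{37834}{\left(-1396 + 7680 + 11 \left(- \frac{1}{5}\right)\right) + 4280} = - \frac{37834}{\left(-1396 + 7680 - \frac{11}{5}\right) + 4280} = - \frac{37834}{\frac{31409}{5} + 4280} = - \frac{37834}{\frac{52809}{5}} = \left(-37834\right) \frac{5}{52809} = - \frac{189170}{52809}$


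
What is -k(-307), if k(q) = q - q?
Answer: 0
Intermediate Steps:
k(q) = 0
-k(-307) = -1*0 = 0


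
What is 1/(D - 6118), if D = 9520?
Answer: 1/3402 ≈ 0.00029394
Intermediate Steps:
1/(D - 6118) = 1/(9520 - 6118) = 1/3402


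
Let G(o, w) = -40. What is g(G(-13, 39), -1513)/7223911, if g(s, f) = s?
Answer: -40/7223911 ≈ -5.5372e-6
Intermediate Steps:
g(G(-13, 39), -1513)/7223911 = -40/7223911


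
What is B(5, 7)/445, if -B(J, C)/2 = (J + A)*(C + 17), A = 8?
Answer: -624/445 ≈ -1.4022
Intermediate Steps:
B(J, C) = -2*(8 + J)*(17 + C) (B(J, C) = -2*(J + 8)*(C + 17) = -2*(8 + J)*(17 + C))
B(5, 7)/445 = (-272 - 34*5 - 16*7 - 2*7*5)/445 = (-272 - 170 - 112 - 70)*(1/445) = -624*1/445 = -624/445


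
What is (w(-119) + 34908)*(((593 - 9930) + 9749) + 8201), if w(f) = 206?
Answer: 302436882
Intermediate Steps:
(w(-119) + 34908)*(((593 - 9930) + 9749) + 8201) = (206 + 34908)*(((593 - 9930) + 9749) + 8201) = 35114*((-9337 + 9749) + 8201) = 35114*(412 + 8201) = 35114*8613 = 302436882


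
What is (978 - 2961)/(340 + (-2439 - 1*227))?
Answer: 1983/2326 ≈ 0.85254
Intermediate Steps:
(978 - 2961)/(340 + (-2439 - 1*227)) = -1983/(340 + (-2439 - 227)) = -1983/(340 - 2666) = -1983/(-2326) = -1983*(-1/2326) = 1983/2326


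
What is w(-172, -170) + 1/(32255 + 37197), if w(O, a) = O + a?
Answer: -23752583/69452 ≈ -342.00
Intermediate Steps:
w(-172, -170) + 1/(32255 + 37197) = (-172 - 170) + 1/(32255 + 37197) = -342 + 1/69452 = -23752583/69452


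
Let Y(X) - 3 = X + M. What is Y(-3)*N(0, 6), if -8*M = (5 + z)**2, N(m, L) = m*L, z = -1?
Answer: 0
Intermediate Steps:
N(m, L) = L*m
M = -2 (M = -(5 - 1)**2/8 = -1/8*4**2 = -1/8*16 = -2)
Y(X) = 1 + X (Y(X) = 3 + (X - 2) = 3 + (-2 + X) = 1 + X)
Y(-3)*N(0, 6) = (1 - 3)*(6*0) = -2*0 = 0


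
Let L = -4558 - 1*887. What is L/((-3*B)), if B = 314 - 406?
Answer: -1815/92 ≈ -19.728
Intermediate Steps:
L = -5445 (L = -4558 - 887 = -5445)
B = -92
L/((-3*B)) = -5445/((-3*(-92))) = -5445/276 = -5445*1/276 = -1815/92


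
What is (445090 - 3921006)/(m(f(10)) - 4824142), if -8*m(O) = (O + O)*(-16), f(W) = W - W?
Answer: 1737958/2412071 ≈ 0.72052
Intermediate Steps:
f(W) = 0
m(O) = 4*O (m(O) = -(O + O)*(-16)/8 = -2*O*(-16)/8 = -(-4)*O = 4*O)
(445090 - 3921006)/(m(f(10)) - 4824142) = (445090 - 3921006)/(4*0 - 4824142) = -3475916/(0 - 4824142) = -3475916/(-4824142) = -3475916*(-1/4824142) = 1737958/2412071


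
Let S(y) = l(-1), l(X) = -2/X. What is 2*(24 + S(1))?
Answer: 52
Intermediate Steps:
S(y) = 2 (S(y) = -2/(-1) = -2*(-1) = 2)
2*(24 + S(1)) = 2*(24 + 2) = 2*26 = 52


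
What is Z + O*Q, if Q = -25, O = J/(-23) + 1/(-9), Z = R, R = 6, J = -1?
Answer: 1592/207 ≈ 7.6908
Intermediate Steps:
Z = 6
O = -14/207 (O = -1/(-23) + 1/(-9) = -1*(-1/23) + 1*(-1/9) = 1/23 - 1/9 = -14/207 ≈ -0.067633)
Z + O*Q = 6 - 14/207*(-25) = 6 + 350/207 = 1592/207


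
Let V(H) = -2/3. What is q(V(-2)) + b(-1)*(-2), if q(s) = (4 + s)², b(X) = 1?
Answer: 82/9 ≈ 9.1111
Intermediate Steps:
V(H) = -⅔ (V(H) = -2*⅓ = -⅔)
q(V(-2)) + b(-1)*(-2) = (4 - ⅔)² + 1*(-2) = (10/3)² - 2 = 100/9 - 2 = 82/9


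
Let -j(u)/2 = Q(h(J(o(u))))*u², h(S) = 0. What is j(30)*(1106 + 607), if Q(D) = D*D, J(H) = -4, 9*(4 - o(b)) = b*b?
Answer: 0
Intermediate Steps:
o(b) = 4 - b²/9 (o(b) = 4 - b*b/9 = 4 - b²/9)
Q(D) = D²
j(u) = 0 (j(u) = -2*0²*u² = -0*u² = -2*0 = 0)
j(30)*(1106 + 607) = 0*(1106 + 607) = 0*1713 = 0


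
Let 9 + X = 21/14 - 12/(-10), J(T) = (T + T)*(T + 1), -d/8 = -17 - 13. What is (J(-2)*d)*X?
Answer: -6048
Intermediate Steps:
d = 240 (d = -8*(-17 - 13) = -8*(-30) = 240)
J(T) = 2*T*(1 + T) (J(T) = (2*T)*(1 + T) = 2*T*(1 + T))
X = -63/10 (X = -9 + (21/14 - 12/(-10)) = -9 + (21*(1/14) - 12*(-⅒)) = -9 + (3/2 + 6/5) = -9 + 27/10 = -63/10 ≈ -6.3000)
(J(-2)*d)*X = ((2*(-2)*(1 - 2))*240)*(-63/10) = ((2*(-2)*(-1))*240)*(-63/10) = (4*240)*(-63/10) = 960*(-63/10) = -6048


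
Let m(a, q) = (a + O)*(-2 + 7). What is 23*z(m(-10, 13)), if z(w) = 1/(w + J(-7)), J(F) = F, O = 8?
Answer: -23/17 ≈ -1.3529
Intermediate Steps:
m(a, q) = 40 + 5*a (m(a, q) = (a + 8)*(-2 + 7) = (8 + a)*5 = 40 + 5*a)
z(w) = 1/(-7 + w) (z(w) = 1/(w - 7) = 1/(-7 + w))
23*z(m(-10, 13)) = 23/(-7 + (40 + 5*(-10))) = 23/(-7 + (40 - 50)) = 23/(-7 - 10) = 23/(-17) = 23*(-1/17) = -23/17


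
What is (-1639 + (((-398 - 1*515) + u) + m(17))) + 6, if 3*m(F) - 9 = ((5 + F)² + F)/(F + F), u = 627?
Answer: -64977/34 ≈ -1911.1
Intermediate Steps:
m(F) = 3 + (F + (5 + F)²)/(6*F) (m(F) = 3 + (((5 + F)² + F)/(F + F))/3 = 3 + ((F + (5 + F)²)/((2*F)))/3 = 3 + ((F + (5 + F)²)*(1/(2*F)))/3 = 3 + ((F + (5 + F)²)/(2*F))/3 = 3 + (F + (5 + F)²)/(6*F))
(-1639 + (((-398 - 1*515) + u) + m(17))) + 6 = (-1639 + (((-398 - 1*515) + 627) + (⅙)*((5 + 17)² + 19*17)/17)) + 6 = (-1639 + (((-398 - 515) + 627) + (⅙)*(1/17)*(22² + 323))) + 6 = (-1639 + ((-913 + 627) + (⅙)*(1/17)*(484 + 323))) + 6 = (-1639 + (-286 + (⅙)*(1/17)*807)) + 6 = (-1639 + (-286 + 269/34)) + 6 = (-1639 - 9455/34) + 6 = -65181/34 + 6 = -64977/34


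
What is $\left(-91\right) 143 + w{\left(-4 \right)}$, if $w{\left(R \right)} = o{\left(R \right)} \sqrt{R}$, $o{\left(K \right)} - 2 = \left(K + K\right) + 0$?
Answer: $-13013 - 12 i \approx -13013.0 - 12.0 i$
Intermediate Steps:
$o{\left(K \right)} = 2 + 2 K$ ($o{\left(K \right)} = 2 + \left(\left(K + K\right) + 0\right) = 2 + \left(2 K + 0\right) = 2 + 2 K$)
$w{\left(R \right)} = \sqrt{R} \left(2 + 2 R\right)$ ($w{\left(R \right)} = \left(2 + 2 R\right) \sqrt{R} = \sqrt{R} \left(2 + 2 R\right)$)
$\left(-91\right) 143 + w{\left(-4 \right)} = \left(-91\right) 143 + 2 \sqrt{-4} \left(1 - 4\right) = -13013 + 2 \cdot 2 i \left(-3\right) = -13013 - 12 i$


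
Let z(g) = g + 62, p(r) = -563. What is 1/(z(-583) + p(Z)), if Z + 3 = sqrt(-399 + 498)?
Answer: -1/1084 ≈ -0.00092251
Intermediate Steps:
Z = -3 + 3*sqrt(11) (Z = -3 + sqrt(-399 + 498) = -3 + sqrt(99) = -3 + 3*sqrt(11) ≈ 6.9499)
z(g) = 62 + g
1/(z(-583) + p(Z)) = 1/((62 - 583) - 563) = 1/(-521 - 563) = 1/(-1084) = -1/1084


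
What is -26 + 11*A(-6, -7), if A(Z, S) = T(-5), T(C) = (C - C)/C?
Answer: -26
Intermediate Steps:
T(C) = 0 (T(C) = 0/C = 0)
A(Z, S) = 0
-26 + 11*A(-6, -7) = -26 + 11*0 = -26 + 0 = -26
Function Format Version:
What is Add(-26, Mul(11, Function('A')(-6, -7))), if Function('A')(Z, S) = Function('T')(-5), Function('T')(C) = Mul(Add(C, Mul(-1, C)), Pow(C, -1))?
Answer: -26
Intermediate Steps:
Function('T')(C) = 0 (Function('T')(C) = Mul(0, Pow(C, -1)) = 0)
Function('A')(Z, S) = 0
Add(-26, Mul(11, Function('A')(-6, -7))) = Add(-26, Mul(11, 0)) = Add(-26, 0) = -26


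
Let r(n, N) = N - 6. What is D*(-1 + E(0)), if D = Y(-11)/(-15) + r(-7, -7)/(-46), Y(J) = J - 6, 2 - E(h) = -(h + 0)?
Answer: 977/690 ≈ 1.4159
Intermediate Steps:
r(n, N) = -6 + N
E(h) = 2 + h (E(h) = 2 - (-1)*(h + 0) = 2 - (-1)*h = 2 + h)
Y(J) = -6 + J
D = 977/690 (D = (-6 - 11)/(-15) + (-6 - 7)/(-46) = -17*(-1/15) - 13*(-1/46) = 17/15 + 13/46 = 977/690 ≈ 1.4159)
D*(-1 + E(0)) = 977*(-1 + (2 + 0))/690 = 977*(-1 + 2)/690 = (977/690)*1 = 977/690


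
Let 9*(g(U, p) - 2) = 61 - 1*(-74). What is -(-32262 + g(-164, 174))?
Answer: 32245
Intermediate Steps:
g(U, p) = 17 (g(U, p) = 2 + (61 - 1*(-74))/9 = 2 + (61 + 74)/9 = 2 + (1/9)*135 = 2 + 15 = 17)
-(-32262 + g(-164, 174)) = -(-32262 + 17) = -1*(-32245) = 32245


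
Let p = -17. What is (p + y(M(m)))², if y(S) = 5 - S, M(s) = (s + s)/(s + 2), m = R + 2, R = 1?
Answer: 4356/25 ≈ 174.24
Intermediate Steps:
m = 3 (m = 1 + 2 = 3)
M(s) = 2*s/(2 + s) (M(s) = (2*s)/(2 + s) = 2*s/(2 + s))
(p + y(M(m)))² = (-17 + (5 - 2*3/(2 + 3)))² = (-17 + (5 - 2*3/5))² = (-17 + (5 - 1*6/5))² = (-17 + (5 - 6/5))² = (-17 + 19/5)² = (-66/5)² = 4356/25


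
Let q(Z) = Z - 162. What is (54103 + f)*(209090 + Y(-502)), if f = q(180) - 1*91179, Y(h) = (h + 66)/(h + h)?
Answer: -1944866801542/251 ≈ -7.7485e+9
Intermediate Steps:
Y(h) = (66 + h)/(2*h) (Y(h) = (66 + h)/((2*h)) = (66 + h)*(1/(2*h)) = (66 + h)/(2*h))
q(Z) = -162 + Z
f = -91161 (f = (-162 + 180) - 1*91179 = 18 - 91179 = -91161)
(54103 + f)*(209090 + Y(-502)) = (54103 - 91161)*(209090 + (1/2)*(66 - 502)/(-502)) = -37058*(209090 + (1/2)*(-1/502)*(-436)) = -37058*(209090 + 109/251) = -37058*52481699/251 = -1944866801542/251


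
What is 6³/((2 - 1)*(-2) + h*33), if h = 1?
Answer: 216/31 ≈ 6.9677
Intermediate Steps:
6³/((2 - 1)*(-2) + h*33) = 6³/((2 - 1)*(-2) + 1*33) = 216/(1*(-2) + 33) = 216/(-2 + 33) = 216/31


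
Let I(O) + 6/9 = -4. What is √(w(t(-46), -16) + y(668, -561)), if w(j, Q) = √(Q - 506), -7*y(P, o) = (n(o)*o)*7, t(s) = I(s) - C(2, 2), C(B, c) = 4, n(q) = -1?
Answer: √(-561 + 3*I*√58) ≈ 0.4822 + 23.69*I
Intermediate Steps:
I(O) = -14/3 (I(O) = -⅔ - 4 = -14/3)
t(s) = -26/3 (t(s) = -14/3 - 1*4 = -14/3 - 4 = -26/3)
y(P, o) = o (y(P, o) = -(-o)*7/7 = -(-1)*o = o)
w(j, Q) = √(-506 + Q)
√(w(t(-46), -16) + y(668, -561)) = √(√(-506 - 16) - 561) = √(√(-522) - 561) = √(3*I*√58 - 561) = √(-561 + 3*I*√58)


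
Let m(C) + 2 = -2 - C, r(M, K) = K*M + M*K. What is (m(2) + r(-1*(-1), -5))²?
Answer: 256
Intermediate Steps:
r(M, K) = 2*K*M (r(M, K) = K*M + K*M = 2*K*M)
m(C) = -4 - C (m(C) = -2 + (-2 - C) = -4 - C)
(m(2) + r(-1*(-1), -5))² = ((-4 - 1*2) + 2*(-5)*(-1*(-1)))² = ((-4 - 2) + 2*(-5)*1)² = (-6 - 10)² = (-16)² = 256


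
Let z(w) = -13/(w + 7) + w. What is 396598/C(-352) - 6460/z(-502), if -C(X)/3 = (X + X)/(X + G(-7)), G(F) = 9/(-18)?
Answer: -11576842865605/174927808 ≈ -66181.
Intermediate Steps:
G(F) = -½ (G(F) = 9*(-1/18) = -½)
C(X) = -6*X/(-½ + X) (C(X) = -3*(X + X)/(X - ½) = -3*2*X/(-½ + X) = -6*X/(-½ + X))
z(w) = w - 13/(7 + w) (z(w) = -13/(7 + w) + w = w - 13/(7 + w))
396598/C(-352) - 6460/z(-502) = 396598/((-12*(-352)/(-1 + 2*(-352)))) - 6460*(7 - 502)/(-13 + (-502)² + 7*(-502)) = 396598/((-12*(-352)/(-1 - 704))) - 6460*(-495/(-13 + 252004 - 3514)) = 396598/((-12*(-352)/(-705))) - 6460/((-1/495*248477)) = 396598/((-12*(-352)*(-1/705))) - 6460/(-248477/495) = 396598/(-1408/235) - 6460*(-495/248477) = 396598*(-235/1408) + 3197700/248477 = -46600265/704 + 3197700/248477 = -11576842865605/174927808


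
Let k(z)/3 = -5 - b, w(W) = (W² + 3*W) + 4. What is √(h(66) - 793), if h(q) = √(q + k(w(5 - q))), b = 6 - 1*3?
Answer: √(-793 + √42) ≈ 28.045*I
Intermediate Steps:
b = 3 (b = 6 - 3 = 3)
w(W) = 4 + W² + 3*W
k(z) = -24 (k(z) = 3*(-5 - 1*3) = 3*(-5 - 3) = 3*(-8) = -24)
h(q) = √(-24 + q) (h(q) = √(q - 24) = √(-24 + q))
√(h(66) - 793) = √(√(-24 + 66) - 793) = √(√42 - 793) = √(-793 + √42)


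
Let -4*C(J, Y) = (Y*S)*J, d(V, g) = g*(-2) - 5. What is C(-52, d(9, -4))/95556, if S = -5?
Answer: -65/31852 ≈ -0.0020407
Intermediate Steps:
d(V, g) = -5 - 2*g (d(V, g) = -2*g - 5 = -5 - 2*g)
C(J, Y) = 5*J*Y/4 (C(J, Y) = -Y*(-5)*J/4 = -(-5*Y)*J/4 = -(-5)*J*Y/4 = 5*J*Y/4)
C(-52, d(9, -4))/95556 = ((5/4)*(-52)*(-5 - 2*(-4)))/95556 = ((5/4)*(-52)*(-5 + 8))*(1/95556) = ((5/4)*(-52)*3)*(1/95556) = -195*1/95556 = -65/31852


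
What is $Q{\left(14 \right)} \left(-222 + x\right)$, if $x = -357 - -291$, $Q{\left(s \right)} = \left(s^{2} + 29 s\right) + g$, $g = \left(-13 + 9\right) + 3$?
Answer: $-173088$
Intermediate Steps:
$g = -1$ ($g = -4 + 3 = -1$)
$Q{\left(s \right)} = -1 + s^{2} + 29 s$ ($Q{\left(s \right)} = \left(s^{2} + 29 s\right) - 1 = -1 + s^{2} + 29 s$)
$x = -66$ ($x = -357 + 291 = -66$)
$Q{\left(14 \right)} \left(-222 + x\right) = \left(-1 + 14^{2} + 29 \cdot 14\right) \left(-222 - 66\right) = \left(-1 + 196 + 406\right) \left(-288\right) = 601 \left(-288\right) = -173088$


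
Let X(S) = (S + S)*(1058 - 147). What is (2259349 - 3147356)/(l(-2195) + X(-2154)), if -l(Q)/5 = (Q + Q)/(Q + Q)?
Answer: 888007/3924593 ≈ 0.22627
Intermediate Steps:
X(S) = 1822*S (X(S) = (2*S)*911 = 1822*S)
l(Q) = -5 (l(Q) = -5*(Q + Q)/(Q + Q) = -5*2*Q/(2*Q) = -5*2*Q*1/(2*Q) = -5*1 = -5)
(2259349 - 3147356)/(l(-2195) + X(-2154)) = (2259349 - 3147356)/(-5 + 1822*(-2154)) = -888007/(-5 - 3924588) = -888007/(-3924593) = -888007*(-1/3924593) = 888007/3924593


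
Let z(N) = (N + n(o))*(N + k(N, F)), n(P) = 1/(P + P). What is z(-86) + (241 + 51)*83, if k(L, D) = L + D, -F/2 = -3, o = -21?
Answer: 808835/21 ≈ 38516.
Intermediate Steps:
F = 6 (F = -2*(-3) = 6)
k(L, D) = D + L
n(P) = 1/(2*P)
z(N) = (6 + 2*N)*(-1/42 + N) (z(N) = (N + (1/2)/(-21))*(N + (6 + N)) = (N + (1/2)*(-1/21))*(6 + 2*N) = (N - 1/42)*(6 + 2*N) = (-1/42 + N)*(6 + 2*N) = (6 + 2*N)*(-1/42 + N))
z(-86) + (241 + 51)*83 = (-1/7 + 2*(-86)**2 + (125/21)*(-86)) + (241 + 51)*83 = (-1/7 + 2*7396 - 10750/21) + 292*83 = (-1/7 + 14792 - 10750/21) + 24236 = 299879/21 + 24236 = 808835/21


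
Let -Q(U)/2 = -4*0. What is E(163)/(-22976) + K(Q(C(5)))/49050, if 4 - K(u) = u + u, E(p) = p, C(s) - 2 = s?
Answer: -3951623/563486400 ≈ -0.0070128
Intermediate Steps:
C(s) = 2 + s
Q(U) = 0 (Q(U) = -(-8)*0 = -2*0 = 0)
K(u) = 4 - 2*u (K(u) = 4 - (u + u) = 4 - 2*u)
E(163)/(-22976) + K(Q(C(5)))/49050 = 163/(-22976) + (4 - 2*0)/49050 = 163*(-1/22976) + (4 + 0)*(1/49050) = -163/22976 + 4*(1/49050) = -163/22976 + 2/24525 = -3951623/563486400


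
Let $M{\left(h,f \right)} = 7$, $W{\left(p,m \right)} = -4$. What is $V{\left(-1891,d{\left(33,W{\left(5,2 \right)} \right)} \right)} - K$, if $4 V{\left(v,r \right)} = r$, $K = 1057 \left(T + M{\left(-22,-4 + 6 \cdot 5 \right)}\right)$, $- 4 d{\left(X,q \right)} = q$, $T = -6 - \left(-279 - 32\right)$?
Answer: $- \frac{1319135}{4} \approx -3.2978 \cdot 10^{5}$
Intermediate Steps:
$T = 305$ ($T = -6 - \left(-279 - 32\right) = -6 - -311 = -6 + 311 = 305$)
$d{\left(X,q \right)} = - \frac{q}{4}$
$K = 329784$ ($K = 1057 \left(305 + 7\right) = 1057 \cdot 312 = 329784$)
$V{\left(v,r \right)} = \frac{r}{4}$
$V{\left(-1891,d{\left(33,W{\left(5,2 \right)} \right)} \right)} - K = \frac{\left(- \frac{1}{4}\right) \left(-4\right)}{4} - 329784 = \frac{1}{4} \cdot 1 - 329784 = \frac{1}{4} - 329784 = - \frac{1319135}{4}$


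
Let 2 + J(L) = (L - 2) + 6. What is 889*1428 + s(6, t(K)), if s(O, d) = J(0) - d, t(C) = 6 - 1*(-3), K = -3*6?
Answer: 1269485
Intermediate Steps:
J(L) = 2 + L (J(L) = -2 + ((L - 2) + 6) = -2 + ((-2 + L) + 6) = -2 + (4 + L) = 2 + L)
K = -18 (K = -1*18 = -18)
t(C) = 9 (t(C) = 6 + 3 = 9)
s(O, d) = 2 - d (s(O, d) = (2 + 0) - d = 2 - d)
889*1428 + s(6, t(K)) = 889*1428 + (2 - 1*9) = 1269492 + (2 - 9) = 1269492 - 7 = 1269485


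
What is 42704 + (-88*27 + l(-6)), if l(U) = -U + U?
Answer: 40328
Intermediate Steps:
l(U) = 0
42704 + (-88*27 + l(-6)) = 42704 + (-88*27 + 0) = 42704 + (-2376 + 0) = 42704 - 2376 = 40328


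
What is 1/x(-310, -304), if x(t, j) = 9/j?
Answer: -304/9 ≈ -33.778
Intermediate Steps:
1/x(-310, -304) = 1/(9/(-304)) = 1/(9*(-1/304)) = 1/(-9/304) = -304/9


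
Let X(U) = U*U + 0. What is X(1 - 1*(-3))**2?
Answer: 256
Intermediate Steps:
X(U) = U**2 (X(U) = U**2 + 0 = U**2)
X(1 - 1*(-3))**2 = ((1 - 1*(-3))**2)**2 = ((1 + 3)**2)**2 = (4**2)**2 = 16**2 = 256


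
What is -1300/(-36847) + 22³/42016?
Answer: 55870957/193520444 ≈ 0.28871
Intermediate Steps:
-1300/(-36847) + 22³/42016 = -1300*(-1/36847) + 10648*(1/42016) = 1300/36847 + 1331/5252 = 55870957/193520444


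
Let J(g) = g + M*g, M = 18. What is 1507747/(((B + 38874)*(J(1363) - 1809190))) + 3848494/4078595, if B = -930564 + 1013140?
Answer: 166700855759048087/176669183594907150 ≈ 0.94358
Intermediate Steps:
J(g) = 19*g (J(g) = g + 18*g = 19*g)
B = 82576
1507747/(((B + 38874)*(J(1363) - 1809190))) + 3848494/4078595 = 1507747/(((82576 + 38874)*(19*1363 - 1809190))) + 3848494/4078595 = 1507747/((121450*(25897 - 1809190))) + 3848494*(1/4078595) = 1507747/((121450*(-1783293))) + 3848494/4078595 = 1507747/(-216580934850) + 3848494/4078595 = 1507747*(-1/216580934850) + 3848494/4078595 = -1507747/216580934850 + 3848494/4078595 = 166700855759048087/176669183594907150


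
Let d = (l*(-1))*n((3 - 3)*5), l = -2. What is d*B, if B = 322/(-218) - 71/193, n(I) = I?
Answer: 0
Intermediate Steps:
d = 0 (d = (-2*(-1))*((3 - 3)*5) = 2*(0*5) = 2*0 = 0)
B = -38812/21037 (B = 322*(-1/218) - 71*1/193 = -161/109 - 71/193 = -38812/21037 ≈ -1.8449)
d*B = 0*(-38812/21037) = 0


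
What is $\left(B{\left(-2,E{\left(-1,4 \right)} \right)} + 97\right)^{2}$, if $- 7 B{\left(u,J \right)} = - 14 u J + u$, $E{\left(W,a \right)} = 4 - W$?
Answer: $\frac{292681}{49} \approx 5973.1$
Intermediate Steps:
$B{\left(u,J \right)} = - \frac{u}{7} + 2 J u$ ($B{\left(u,J \right)} = - \frac{- 14 u J + u}{7} = - \frac{- 14 J u + u}{7} = - \frac{u - 14 J u}{7} = - \frac{u}{7} + 2 J u$)
$\left(B{\left(-2,E{\left(-1,4 \right)} \right)} + 97\right)^{2} = \left(\frac{1}{7} \left(-2\right) \left(-1 + 14 \left(4 - -1\right)\right) + 97\right)^{2} = \left(\frac{1}{7} \left(-2\right) \left(-1 + 14 \left(4 + 1\right)\right) + 97\right)^{2} = \left(\frac{1}{7} \left(-2\right) \left(-1 + 14 \cdot 5\right) + 97\right)^{2} = \left(\frac{1}{7} \left(-2\right) \left(-1 + 70\right) + 97\right)^{2} = \left(\frac{1}{7} \left(-2\right) 69 + 97\right)^{2} = \left(- \frac{138}{7} + 97\right)^{2} = \left(\frac{541}{7}\right)^{2} = \frac{292681}{49}$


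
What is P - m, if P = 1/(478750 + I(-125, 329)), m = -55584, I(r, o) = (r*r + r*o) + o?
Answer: 25211735137/453579 ≈ 55584.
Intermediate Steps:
I(r, o) = o + r² + o*r (I(r, o) = (r² + o*r) + o = o + r² + o*r)
P = 1/453579 (P = 1/(478750 + (329 + (-125)² + 329*(-125))) = 1/(478750 + (329 + 15625 - 41125)) = 1/(478750 - 25171) = 1/453579 ≈ 2.2047e-6)
P - m = 1/453579 - 1*(-55584) = 1/453579 + 55584 = 25211735137/453579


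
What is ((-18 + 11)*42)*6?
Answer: -1764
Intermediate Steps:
((-18 + 11)*42)*6 = -7*42*6 = -294*6 = -1764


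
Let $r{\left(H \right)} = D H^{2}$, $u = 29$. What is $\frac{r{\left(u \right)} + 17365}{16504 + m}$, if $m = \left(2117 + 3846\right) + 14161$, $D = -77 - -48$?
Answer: $- \frac{1756}{9157} \approx -0.19177$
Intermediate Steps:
$D = -29$ ($D = -77 + 48 = -29$)
$m = 20124$ ($m = 5963 + 14161 = 20124$)
$r{\left(H \right)} = - 29 H^{2}$
$\frac{r{\left(u \right)} + 17365}{16504 + m} = \frac{- 29 \cdot 29^{2} + 17365}{16504 + 20124} = \frac{\left(-29\right) 841 + 17365}{36628} = \left(-24389 + 17365\right) \frac{1}{36628} = \left(-7024\right) \frac{1}{36628} = - \frac{1756}{9157}$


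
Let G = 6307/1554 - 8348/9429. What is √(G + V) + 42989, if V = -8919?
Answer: 42989 + 887*I*√5517077622/697746 ≈ 42989.0 + 94.424*I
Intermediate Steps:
G = 2214091/697746 (G = 6307*(1/1554) - 8348*1/9429 = 901/222 - 8348/9429 = 2214091/697746 ≈ 3.1732)
√(G + V) + 42989 = √(2214091/697746 - 8919) + 42989 = √(-6220982483/697746) + 42989 = 887*I*√5517077622/697746 + 42989 = 42989 + 887*I*√5517077622/697746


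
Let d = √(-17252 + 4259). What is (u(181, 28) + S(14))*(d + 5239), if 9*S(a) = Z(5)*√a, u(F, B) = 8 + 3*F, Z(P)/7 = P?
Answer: (4959 + 35*√14)*(5239 + I*√12993)/9 ≈ 2.9629e+6 + 64465.0*I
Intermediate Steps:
Z(P) = 7*P
d = I*√12993 (d = √(-12993) = I*√12993 ≈ 113.99*I)
S(a) = 35*√a/9 (S(a) = ((7*5)*√a)/9 = (35*√a)/9 = 35*√a/9)
(u(181, 28) + S(14))*(d + 5239) = ((8 + 3*181) + 35*√14/9)*(I*√12993 + 5239) = ((8 + 543) + 35*√14/9)*(5239 + I*√12993) = (551 + 35*√14/9)*(5239 + I*√12993)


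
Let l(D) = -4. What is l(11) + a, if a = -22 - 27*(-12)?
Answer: 298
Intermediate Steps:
a = 302 (a = -22 + 324 = 302)
l(11) + a = -4 + 302 = 298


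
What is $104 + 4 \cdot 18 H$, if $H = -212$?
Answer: $-15160$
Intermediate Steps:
$104 + 4 \cdot 18 H = 104 + 4 \cdot 18 \left(-212\right) = 104 + 72 \left(-212\right) = 104 - 15264 = -15160$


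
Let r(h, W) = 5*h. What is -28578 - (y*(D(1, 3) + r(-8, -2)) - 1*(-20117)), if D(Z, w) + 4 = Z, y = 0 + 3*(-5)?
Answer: -49340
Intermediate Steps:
y = -15 (y = 0 - 15 = -15)
D(Z, w) = -4 + Z
-28578 - (y*(D(1, 3) + r(-8, -2)) - 1*(-20117)) = -28578 - (-15*((-4 + 1) + 5*(-8)) - 1*(-20117)) = -28578 - (-15*(-3 - 40) + 20117) = -28578 - (-15*(-43) + 20117) = -28578 - (645 + 20117) = -28578 - 1*20762 = -28578 - 20762 = -49340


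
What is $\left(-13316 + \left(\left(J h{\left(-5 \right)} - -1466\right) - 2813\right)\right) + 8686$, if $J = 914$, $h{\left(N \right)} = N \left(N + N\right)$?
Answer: $39723$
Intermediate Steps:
$h{\left(N \right)} = 2 N^{2}$ ($h{\left(N \right)} = N 2 N = 2 N^{2}$)
$\left(-13316 + \left(\left(J h{\left(-5 \right)} - -1466\right) - 2813\right)\right) + 8686 = \left(-13316 - \left(1347 - 1828 \left(-5\right)^{2}\right)\right) + 8686 = \left(-13316 - \left(1347 - 1828 \cdot 25\right)\right) + 8686 = \left(-13316 + \left(\left(914 \cdot 50 + 1466\right) - 2813\right)\right) + 8686 = \left(-13316 + \left(\left(45700 + 1466\right) - 2813\right)\right) + 8686 = \left(-13316 + \left(47166 - 2813\right)\right) + 8686 = \left(-13316 + 44353\right) + 8686 = 31037 + 8686 = 39723$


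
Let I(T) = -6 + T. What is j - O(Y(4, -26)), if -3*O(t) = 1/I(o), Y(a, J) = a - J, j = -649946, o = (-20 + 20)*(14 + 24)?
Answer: -11699029/18 ≈ -6.4995e+5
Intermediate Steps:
o = 0 (o = 0*38 = 0)
O(t) = 1/18 (O(t) = -1/(3*(-6 + 0)) = -1/3/(-6) = -1/3*(-1/6) = 1/18)
j - O(Y(4, -26)) = -649946 - 1*1/18 = -649946 - 1/18 = -11699029/18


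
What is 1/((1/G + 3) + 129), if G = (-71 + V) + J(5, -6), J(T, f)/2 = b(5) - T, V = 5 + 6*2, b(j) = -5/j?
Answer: 66/8711 ≈ 0.0075766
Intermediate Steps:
V = 17 (V = 5 + 12 = 17)
J(T, f) = -2 - 2*T (J(T, f) = 2*(-5/5 - T) = 2*(-5*1/5 - T) = 2*(-1 - T) = -2 - 2*T)
G = -66 (G = (-71 + 17) + (-2 - 2*5) = -54 + (-2 - 10) = -54 - 12 = -66)
1/((1/G + 3) + 129) = 1/((1/(-66) + 3) + 129) = 1/((-1/66 + 3) + 129) = 1/(197/66 + 129) = 1/(8711/66) = 66/8711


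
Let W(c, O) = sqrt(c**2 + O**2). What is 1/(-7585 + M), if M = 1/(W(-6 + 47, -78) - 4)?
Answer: -58776161/445817150844 - sqrt(7765)/445817150844 ≈ -0.00013184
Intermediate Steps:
W(c, O) = sqrt(O**2 + c**2)
M = 1/(-4 + sqrt(7765)) (M = 1/(sqrt((-78)**2 + (-6 + 47)**2) - 4) = 1/(sqrt(6084 + 41**2) - 4) = 1/(sqrt(6084 + 1681) - 4) = 1/(sqrt(7765) - 4) = 1/(-4 + sqrt(7765)) ≈ 0.011888)
1/(-7585 + M) = 1/(-7585 + (4/7749 + sqrt(7765)/7749)) = 1/(-58776161/7749 + sqrt(7765)/7749)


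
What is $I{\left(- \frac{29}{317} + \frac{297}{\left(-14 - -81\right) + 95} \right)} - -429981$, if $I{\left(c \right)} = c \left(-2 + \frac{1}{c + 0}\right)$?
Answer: $\frac{408909569}{951} \approx 4.2998 \cdot 10^{5}$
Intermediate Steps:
$I{\left(c \right)} = c \left(-2 + \frac{1}{c}\right)$
$I{\left(- \frac{29}{317} + \frac{297}{\left(-14 - -81\right) + 95} \right)} - -429981 = \left(1 - 2 \left(- \frac{29}{317} + \frac{297}{\left(-14 - -81\right) + 95}\right)\right) - -429981 = \left(1 - 2 \left(\left(-29\right) \frac{1}{317} + \frac{297}{\left(-14 + 81\right) + 95}\right)\right) + 429981 = \left(1 - 2 \left(- \frac{29}{317} + \frac{297}{67 + 95}\right)\right) + 429981 = \left(1 - 2 \left(- \frac{29}{317} + \frac{297}{162}\right)\right) + 429981 = \left(1 - 2 \left(- \frac{29}{317} + 297 \cdot \frac{1}{162}\right)\right) + 429981 = \left(1 - 2 \left(- \frac{29}{317} + \frac{11}{6}\right)\right) + 429981 = \left(1 - \frac{3313}{951}\right) + 429981 = - \frac{2362}{951} + 429981 = \frac{408909569}{951}$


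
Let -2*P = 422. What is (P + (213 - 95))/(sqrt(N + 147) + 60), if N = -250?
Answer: -5580/3703 + 93*I*sqrt(103)/3703 ≈ -1.5069 + 0.25489*I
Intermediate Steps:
P = -211 (P = -1/2*422 = -211)
(P + (213 - 95))/(sqrt(N + 147) + 60) = (-211 + (213 - 95))/(sqrt(-250 + 147) + 60) = (-211 + 118)/(sqrt(-103) + 60) = -93/(I*sqrt(103) + 60) = -93/(60 + I*sqrt(103))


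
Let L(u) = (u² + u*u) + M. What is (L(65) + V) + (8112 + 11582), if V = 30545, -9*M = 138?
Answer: 176021/3 ≈ 58674.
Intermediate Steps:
M = -46/3 (M = -⅑*138 = -46/3 ≈ -15.333)
L(u) = -46/3 + 2*u² (L(u) = (u² + u*u) - 46/3 = (u² + u²) - 46/3 = 2*u² - 46/3 = -46/3 + 2*u²)
(L(65) + V) + (8112 + 11582) = ((-46/3 + 2*65²) + 30545) + (8112 + 11582) = ((-46/3 + 2*4225) + 30545) + 19694 = ((-46/3 + 8450) + 30545) + 19694 = (25304/3 + 30545) + 19694 = 116939/3 + 19694 = 176021/3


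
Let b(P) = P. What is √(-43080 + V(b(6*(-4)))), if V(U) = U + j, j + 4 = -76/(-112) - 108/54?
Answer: I*√8449427/14 ≈ 207.63*I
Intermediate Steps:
j = -149/28 (j = -4 + (-76/(-112) - 108/54) = -4 + (-76*(-1/112) - 108*1/54) = -4 + (19/28 - 2) = -4 - 37/28 = -149/28 ≈ -5.3214)
V(U) = -149/28 + U (V(U) = U - 149/28 = -149/28 + U)
√(-43080 + V(b(6*(-4)))) = √(-43080 + (-149/28 + 6*(-4))) = √(-43080 + (-149/28 - 24)) = √(-43080 - 821/28) = √(-1207061/28) = I*√8449427/14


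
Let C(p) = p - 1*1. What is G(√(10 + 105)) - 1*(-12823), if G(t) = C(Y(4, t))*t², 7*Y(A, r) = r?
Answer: 12708 + 115*√115/7 ≈ 12884.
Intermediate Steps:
Y(A, r) = r/7
C(p) = -1 + p (C(p) = p - 1 = -1 + p)
G(t) = t²*(-1 + t/7) (G(t) = (-1 + t/7)*t² = t²*(-1 + t/7))
G(√(10 + 105)) - 1*(-12823) = (√(10 + 105))²*(-7 + √(10 + 105))/7 - 1*(-12823) = (√115)²*(-7 + √115)/7 + 12823 = (⅐)*115*(-7 + √115) + 12823 = (-115 + 115*√115/7) + 12823 = 12708 + 115*√115/7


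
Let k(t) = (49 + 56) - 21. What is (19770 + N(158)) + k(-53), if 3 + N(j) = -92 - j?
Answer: 19601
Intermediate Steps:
N(j) = -95 - j (N(j) = -3 + (-92 - j) = -95 - j)
k(t) = 84 (k(t) = 105 - 21 = 84)
(19770 + N(158)) + k(-53) = (19770 + (-95 - 1*158)) + 84 = (19770 + (-95 - 158)) + 84 = (19770 - 253) + 84 = 19517 + 84 = 19601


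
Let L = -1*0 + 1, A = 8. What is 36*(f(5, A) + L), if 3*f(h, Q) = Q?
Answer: 132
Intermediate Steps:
f(h, Q) = Q/3
L = 1 (L = 0 + 1 = 1)
36*(f(5, A) + L) = 36*((⅓)*8 + 1) = 36*(8/3 + 1) = 36*(11/3) = 132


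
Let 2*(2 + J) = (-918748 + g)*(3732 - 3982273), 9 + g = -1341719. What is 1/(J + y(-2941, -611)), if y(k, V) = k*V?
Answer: 1/4496700019707 ≈ 2.2239e-13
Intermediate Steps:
g = -1341728 (g = -9 - 1341719 = -1341728)
J = 4496698222756 (J = -2 + ((-918748 - 1341728)*(3732 - 3982273))/2 = -2 + (-2260476*(-3978541))/2 = -2 + (½)*8993396445516 = -2 + 4496698222758 = 4496698222756)
y(k, V) = V*k
1/(J + y(-2941, -611)) = 1/(4496698222756 - 611*(-2941)) = 1/(4496698222756 + 1796951) = 1/4496700019707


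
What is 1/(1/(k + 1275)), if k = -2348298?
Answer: -2347023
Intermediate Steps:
1/(1/(k + 1275)) = 1/(1/(-2348298 + 1275)) = 1/(1/(-2347023)) = 1/(-1/2347023) = -2347023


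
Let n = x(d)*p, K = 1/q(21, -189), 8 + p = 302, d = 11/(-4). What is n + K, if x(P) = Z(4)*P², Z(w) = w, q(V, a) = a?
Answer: 3361741/378 ≈ 8893.5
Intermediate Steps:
d = -11/4 (d = 11*(-¼) = -11/4 ≈ -2.7500)
p = 294 (p = -8 + 302 = 294)
x(P) = 4*P²
K = -1/189 (K = 1/(-189) = -1/189 ≈ -0.0052910)
n = 17787/2 (n = (4*(-11/4)²)*294 = (4*(121/16))*294 = (121/4)*294 = 17787/2 ≈ 8893.5)
n + K = 17787/2 - 1/189 = 3361741/378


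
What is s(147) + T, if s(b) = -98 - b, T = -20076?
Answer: -20321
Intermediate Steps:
s(147) + T = (-98 - 1*147) - 20076 = (-98 - 147) - 20076 = -245 - 20076 = -20321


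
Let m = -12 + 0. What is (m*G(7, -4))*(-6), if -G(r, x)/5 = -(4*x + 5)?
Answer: -3960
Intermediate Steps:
G(r, x) = 25 + 20*x (G(r, x) = -(-5)*(4*x + 5) = -(-5)*(5 + 4*x) = -5*(-5 - 4*x) = 25 + 20*x)
m = -12
(m*G(7, -4))*(-6) = -12*(25 + 20*(-4))*(-6) = -12*(25 - 80)*(-6) = -12*(-55)*(-6) = 660*(-6) = -3960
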